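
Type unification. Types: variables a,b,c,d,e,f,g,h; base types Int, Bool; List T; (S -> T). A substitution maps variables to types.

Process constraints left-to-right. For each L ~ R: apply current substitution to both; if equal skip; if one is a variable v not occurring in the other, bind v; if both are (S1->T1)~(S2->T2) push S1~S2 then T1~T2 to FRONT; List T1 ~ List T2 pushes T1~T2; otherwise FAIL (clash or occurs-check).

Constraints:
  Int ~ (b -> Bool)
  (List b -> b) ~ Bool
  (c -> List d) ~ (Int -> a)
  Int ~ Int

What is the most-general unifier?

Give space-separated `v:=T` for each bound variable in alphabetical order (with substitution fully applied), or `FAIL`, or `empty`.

Answer: FAIL

Derivation:
step 1: unify Int ~ (b -> Bool)  [subst: {-} | 3 pending]
  clash: Int vs (b -> Bool)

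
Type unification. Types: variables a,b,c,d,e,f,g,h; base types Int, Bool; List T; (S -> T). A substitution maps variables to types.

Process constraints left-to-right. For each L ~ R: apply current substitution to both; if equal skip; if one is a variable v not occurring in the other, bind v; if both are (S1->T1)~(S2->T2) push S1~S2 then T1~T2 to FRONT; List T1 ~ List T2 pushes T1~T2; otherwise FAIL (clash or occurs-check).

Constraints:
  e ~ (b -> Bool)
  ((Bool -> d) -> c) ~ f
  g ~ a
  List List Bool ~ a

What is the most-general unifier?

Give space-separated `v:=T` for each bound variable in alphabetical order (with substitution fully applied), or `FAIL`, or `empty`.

step 1: unify e ~ (b -> Bool)  [subst: {-} | 3 pending]
  bind e := (b -> Bool)
step 2: unify ((Bool -> d) -> c) ~ f  [subst: {e:=(b -> Bool)} | 2 pending]
  bind f := ((Bool -> d) -> c)
step 3: unify g ~ a  [subst: {e:=(b -> Bool), f:=((Bool -> d) -> c)} | 1 pending]
  bind g := a
step 4: unify List List Bool ~ a  [subst: {e:=(b -> Bool), f:=((Bool -> d) -> c), g:=a} | 0 pending]
  bind a := List List Bool

Answer: a:=List List Bool e:=(b -> Bool) f:=((Bool -> d) -> c) g:=List List Bool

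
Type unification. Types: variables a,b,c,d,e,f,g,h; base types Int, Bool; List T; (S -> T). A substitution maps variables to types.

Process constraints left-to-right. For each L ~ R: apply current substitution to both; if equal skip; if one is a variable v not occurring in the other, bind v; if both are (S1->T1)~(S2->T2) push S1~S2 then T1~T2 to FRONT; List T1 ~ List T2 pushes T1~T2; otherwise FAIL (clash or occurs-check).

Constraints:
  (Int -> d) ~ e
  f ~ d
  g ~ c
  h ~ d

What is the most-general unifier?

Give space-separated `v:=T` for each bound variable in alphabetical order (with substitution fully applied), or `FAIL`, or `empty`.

step 1: unify (Int -> d) ~ e  [subst: {-} | 3 pending]
  bind e := (Int -> d)
step 2: unify f ~ d  [subst: {e:=(Int -> d)} | 2 pending]
  bind f := d
step 3: unify g ~ c  [subst: {e:=(Int -> d), f:=d} | 1 pending]
  bind g := c
step 4: unify h ~ d  [subst: {e:=(Int -> d), f:=d, g:=c} | 0 pending]
  bind h := d

Answer: e:=(Int -> d) f:=d g:=c h:=d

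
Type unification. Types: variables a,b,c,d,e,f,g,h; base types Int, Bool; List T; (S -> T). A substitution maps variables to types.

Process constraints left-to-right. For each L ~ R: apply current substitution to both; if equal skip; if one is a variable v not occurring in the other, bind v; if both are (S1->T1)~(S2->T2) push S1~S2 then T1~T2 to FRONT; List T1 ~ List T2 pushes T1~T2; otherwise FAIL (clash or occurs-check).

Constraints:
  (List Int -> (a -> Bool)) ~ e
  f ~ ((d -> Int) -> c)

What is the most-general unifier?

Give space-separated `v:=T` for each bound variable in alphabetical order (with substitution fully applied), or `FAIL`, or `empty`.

Answer: e:=(List Int -> (a -> Bool)) f:=((d -> Int) -> c)

Derivation:
step 1: unify (List Int -> (a -> Bool)) ~ e  [subst: {-} | 1 pending]
  bind e := (List Int -> (a -> Bool))
step 2: unify f ~ ((d -> Int) -> c)  [subst: {e:=(List Int -> (a -> Bool))} | 0 pending]
  bind f := ((d -> Int) -> c)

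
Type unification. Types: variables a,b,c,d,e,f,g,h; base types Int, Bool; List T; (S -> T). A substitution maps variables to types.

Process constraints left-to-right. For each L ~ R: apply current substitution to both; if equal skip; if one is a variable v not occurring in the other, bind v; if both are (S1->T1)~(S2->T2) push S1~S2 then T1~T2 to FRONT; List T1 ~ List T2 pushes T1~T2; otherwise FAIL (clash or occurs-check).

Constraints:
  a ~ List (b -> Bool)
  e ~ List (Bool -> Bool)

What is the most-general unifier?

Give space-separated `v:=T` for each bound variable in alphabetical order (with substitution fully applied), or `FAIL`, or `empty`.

Answer: a:=List (b -> Bool) e:=List (Bool -> Bool)

Derivation:
step 1: unify a ~ List (b -> Bool)  [subst: {-} | 1 pending]
  bind a := List (b -> Bool)
step 2: unify e ~ List (Bool -> Bool)  [subst: {a:=List (b -> Bool)} | 0 pending]
  bind e := List (Bool -> Bool)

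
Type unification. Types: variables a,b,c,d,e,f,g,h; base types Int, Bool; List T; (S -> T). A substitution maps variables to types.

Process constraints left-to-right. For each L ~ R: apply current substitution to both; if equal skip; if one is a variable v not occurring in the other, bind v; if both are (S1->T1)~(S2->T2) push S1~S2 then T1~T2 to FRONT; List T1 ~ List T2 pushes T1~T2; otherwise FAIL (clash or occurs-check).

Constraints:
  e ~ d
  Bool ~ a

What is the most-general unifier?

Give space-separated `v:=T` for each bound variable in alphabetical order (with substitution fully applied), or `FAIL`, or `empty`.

step 1: unify e ~ d  [subst: {-} | 1 pending]
  bind e := d
step 2: unify Bool ~ a  [subst: {e:=d} | 0 pending]
  bind a := Bool

Answer: a:=Bool e:=d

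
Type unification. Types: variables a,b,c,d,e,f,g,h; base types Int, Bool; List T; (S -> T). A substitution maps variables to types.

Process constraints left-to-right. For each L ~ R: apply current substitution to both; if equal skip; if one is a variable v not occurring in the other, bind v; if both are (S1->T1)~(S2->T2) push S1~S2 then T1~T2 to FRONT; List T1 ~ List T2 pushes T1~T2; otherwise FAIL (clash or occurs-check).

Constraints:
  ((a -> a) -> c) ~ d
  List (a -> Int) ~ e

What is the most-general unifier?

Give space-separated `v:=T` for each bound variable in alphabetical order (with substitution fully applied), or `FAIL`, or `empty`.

step 1: unify ((a -> a) -> c) ~ d  [subst: {-} | 1 pending]
  bind d := ((a -> a) -> c)
step 2: unify List (a -> Int) ~ e  [subst: {d:=((a -> a) -> c)} | 0 pending]
  bind e := List (a -> Int)

Answer: d:=((a -> a) -> c) e:=List (a -> Int)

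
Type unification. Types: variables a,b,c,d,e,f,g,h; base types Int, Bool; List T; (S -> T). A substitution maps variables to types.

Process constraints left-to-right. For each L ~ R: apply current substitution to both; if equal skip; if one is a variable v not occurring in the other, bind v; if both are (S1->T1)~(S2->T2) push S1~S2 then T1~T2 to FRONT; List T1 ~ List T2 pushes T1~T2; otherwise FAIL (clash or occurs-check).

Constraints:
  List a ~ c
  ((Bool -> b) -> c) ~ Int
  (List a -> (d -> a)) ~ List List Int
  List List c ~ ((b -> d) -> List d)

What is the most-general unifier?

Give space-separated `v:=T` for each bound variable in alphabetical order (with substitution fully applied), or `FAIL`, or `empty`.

Answer: FAIL

Derivation:
step 1: unify List a ~ c  [subst: {-} | 3 pending]
  bind c := List a
step 2: unify ((Bool -> b) -> List a) ~ Int  [subst: {c:=List a} | 2 pending]
  clash: ((Bool -> b) -> List a) vs Int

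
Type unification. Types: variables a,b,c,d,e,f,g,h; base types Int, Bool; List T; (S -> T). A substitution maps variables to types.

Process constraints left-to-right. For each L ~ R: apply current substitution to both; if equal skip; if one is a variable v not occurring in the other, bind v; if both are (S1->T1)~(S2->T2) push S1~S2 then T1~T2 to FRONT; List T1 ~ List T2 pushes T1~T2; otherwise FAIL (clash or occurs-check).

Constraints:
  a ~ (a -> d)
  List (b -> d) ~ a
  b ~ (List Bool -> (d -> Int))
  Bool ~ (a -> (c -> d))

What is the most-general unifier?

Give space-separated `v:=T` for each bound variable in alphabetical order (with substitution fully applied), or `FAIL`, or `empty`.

Answer: FAIL

Derivation:
step 1: unify a ~ (a -> d)  [subst: {-} | 3 pending]
  occurs-check fail: a in (a -> d)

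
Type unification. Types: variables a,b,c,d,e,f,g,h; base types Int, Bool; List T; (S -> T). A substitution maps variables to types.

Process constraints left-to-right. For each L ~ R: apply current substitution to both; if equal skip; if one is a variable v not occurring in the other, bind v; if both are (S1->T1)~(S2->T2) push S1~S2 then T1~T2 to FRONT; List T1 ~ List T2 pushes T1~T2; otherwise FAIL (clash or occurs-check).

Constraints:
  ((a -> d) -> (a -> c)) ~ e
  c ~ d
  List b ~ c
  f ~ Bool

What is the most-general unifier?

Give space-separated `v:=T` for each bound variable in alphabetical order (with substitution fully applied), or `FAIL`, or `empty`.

step 1: unify ((a -> d) -> (a -> c)) ~ e  [subst: {-} | 3 pending]
  bind e := ((a -> d) -> (a -> c))
step 2: unify c ~ d  [subst: {e:=((a -> d) -> (a -> c))} | 2 pending]
  bind c := d
step 3: unify List b ~ d  [subst: {e:=((a -> d) -> (a -> c)), c:=d} | 1 pending]
  bind d := List b
step 4: unify f ~ Bool  [subst: {e:=((a -> d) -> (a -> c)), c:=d, d:=List b} | 0 pending]
  bind f := Bool

Answer: c:=List b d:=List b e:=((a -> List b) -> (a -> List b)) f:=Bool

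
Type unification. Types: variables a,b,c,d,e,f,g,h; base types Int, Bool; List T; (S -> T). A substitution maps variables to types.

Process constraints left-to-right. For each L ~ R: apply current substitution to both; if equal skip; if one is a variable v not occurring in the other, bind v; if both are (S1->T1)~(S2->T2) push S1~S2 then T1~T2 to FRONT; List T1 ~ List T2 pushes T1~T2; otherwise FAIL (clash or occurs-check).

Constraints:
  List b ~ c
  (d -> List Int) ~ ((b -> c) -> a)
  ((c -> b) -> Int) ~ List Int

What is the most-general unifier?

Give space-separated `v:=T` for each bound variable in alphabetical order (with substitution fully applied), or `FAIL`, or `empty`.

step 1: unify List b ~ c  [subst: {-} | 2 pending]
  bind c := List b
step 2: unify (d -> List Int) ~ ((b -> List b) -> a)  [subst: {c:=List b} | 1 pending]
  -> decompose arrow: push d~(b -> List b), List Int~a
step 3: unify d ~ (b -> List b)  [subst: {c:=List b} | 2 pending]
  bind d := (b -> List b)
step 4: unify List Int ~ a  [subst: {c:=List b, d:=(b -> List b)} | 1 pending]
  bind a := List Int
step 5: unify ((List b -> b) -> Int) ~ List Int  [subst: {c:=List b, d:=(b -> List b), a:=List Int} | 0 pending]
  clash: ((List b -> b) -> Int) vs List Int

Answer: FAIL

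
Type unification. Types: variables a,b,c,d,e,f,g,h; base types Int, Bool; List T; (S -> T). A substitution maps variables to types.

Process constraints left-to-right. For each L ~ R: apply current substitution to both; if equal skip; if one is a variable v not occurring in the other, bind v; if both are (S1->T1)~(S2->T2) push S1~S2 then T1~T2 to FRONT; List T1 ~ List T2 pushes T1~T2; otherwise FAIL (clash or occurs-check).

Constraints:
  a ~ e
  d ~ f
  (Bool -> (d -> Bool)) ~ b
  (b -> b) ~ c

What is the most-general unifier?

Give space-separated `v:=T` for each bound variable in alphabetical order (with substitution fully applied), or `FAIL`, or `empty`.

Answer: a:=e b:=(Bool -> (f -> Bool)) c:=((Bool -> (f -> Bool)) -> (Bool -> (f -> Bool))) d:=f

Derivation:
step 1: unify a ~ e  [subst: {-} | 3 pending]
  bind a := e
step 2: unify d ~ f  [subst: {a:=e} | 2 pending]
  bind d := f
step 3: unify (Bool -> (f -> Bool)) ~ b  [subst: {a:=e, d:=f} | 1 pending]
  bind b := (Bool -> (f -> Bool))
step 4: unify ((Bool -> (f -> Bool)) -> (Bool -> (f -> Bool))) ~ c  [subst: {a:=e, d:=f, b:=(Bool -> (f -> Bool))} | 0 pending]
  bind c := ((Bool -> (f -> Bool)) -> (Bool -> (f -> Bool)))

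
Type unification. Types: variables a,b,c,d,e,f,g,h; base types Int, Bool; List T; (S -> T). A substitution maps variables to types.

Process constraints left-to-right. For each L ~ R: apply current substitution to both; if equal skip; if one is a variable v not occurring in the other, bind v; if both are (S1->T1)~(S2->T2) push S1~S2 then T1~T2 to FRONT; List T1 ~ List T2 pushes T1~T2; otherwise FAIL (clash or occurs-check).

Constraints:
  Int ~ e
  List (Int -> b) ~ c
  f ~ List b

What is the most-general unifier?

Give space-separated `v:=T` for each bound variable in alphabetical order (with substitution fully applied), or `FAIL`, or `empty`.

Answer: c:=List (Int -> b) e:=Int f:=List b

Derivation:
step 1: unify Int ~ e  [subst: {-} | 2 pending]
  bind e := Int
step 2: unify List (Int -> b) ~ c  [subst: {e:=Int} | 1 pending]
  bind c := List (Int -> b)
step 3: unify f ~ List b  [subst: {e:=Int, c:=List (Int -> b)} | 0 pending]
  bind f := List b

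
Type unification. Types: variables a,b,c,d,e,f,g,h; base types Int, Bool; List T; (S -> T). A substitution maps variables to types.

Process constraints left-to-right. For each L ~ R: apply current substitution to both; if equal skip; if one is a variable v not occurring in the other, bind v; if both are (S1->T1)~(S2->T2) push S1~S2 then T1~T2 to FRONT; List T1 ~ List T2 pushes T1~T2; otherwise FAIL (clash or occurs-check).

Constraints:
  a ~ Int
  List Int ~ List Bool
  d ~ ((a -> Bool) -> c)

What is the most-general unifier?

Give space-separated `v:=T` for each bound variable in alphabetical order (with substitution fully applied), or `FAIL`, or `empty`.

Answer: FAIL

Derivation:
step 1: unify a ~ Int  [subst: {-} | 2 pending]
  bind a := Int
step 2: unify List Int ~ List Bool  [subst: {a:=Int} | 1 pending]
  -> decompose List: push Int~Bool
step 3: unify Int ~ Bool  [subst: {a:=Int} | 1 pending]
  clash: Int vs Bool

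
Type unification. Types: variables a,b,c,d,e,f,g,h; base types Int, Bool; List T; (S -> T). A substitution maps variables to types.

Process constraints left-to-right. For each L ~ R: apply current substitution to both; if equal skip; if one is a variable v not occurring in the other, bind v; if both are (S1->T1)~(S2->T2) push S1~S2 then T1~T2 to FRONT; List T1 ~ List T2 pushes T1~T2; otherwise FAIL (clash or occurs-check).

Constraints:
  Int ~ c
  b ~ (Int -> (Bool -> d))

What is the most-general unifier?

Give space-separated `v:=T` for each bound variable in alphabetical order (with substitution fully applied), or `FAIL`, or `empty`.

step 1: unify Int ~ c  [subst: {-} | 1 pending]
  bind c := Int
step 2: unify b ~ (Int -> (Bool -> d))  [subst: {c:=Int} | 0 pending]
  bind b := (Int -> (Bool -> d))

Answer: b:=(Int -> (Bool -> d)) c:=Int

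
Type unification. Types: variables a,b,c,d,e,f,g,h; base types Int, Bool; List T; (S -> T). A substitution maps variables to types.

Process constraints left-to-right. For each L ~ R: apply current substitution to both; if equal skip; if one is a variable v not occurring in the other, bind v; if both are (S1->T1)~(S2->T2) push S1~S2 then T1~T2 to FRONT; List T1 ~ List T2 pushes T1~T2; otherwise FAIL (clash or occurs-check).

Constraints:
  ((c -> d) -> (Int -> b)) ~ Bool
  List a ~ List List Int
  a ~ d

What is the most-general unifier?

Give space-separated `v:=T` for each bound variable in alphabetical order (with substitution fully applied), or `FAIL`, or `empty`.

step 1: unify ((c -> d) -> (Int -> b)) ~ Bool  [subst: {-} | 2 pending]
  clash: ((c -> d) -> (Int -> b)) vs Bool

Answer: FAIL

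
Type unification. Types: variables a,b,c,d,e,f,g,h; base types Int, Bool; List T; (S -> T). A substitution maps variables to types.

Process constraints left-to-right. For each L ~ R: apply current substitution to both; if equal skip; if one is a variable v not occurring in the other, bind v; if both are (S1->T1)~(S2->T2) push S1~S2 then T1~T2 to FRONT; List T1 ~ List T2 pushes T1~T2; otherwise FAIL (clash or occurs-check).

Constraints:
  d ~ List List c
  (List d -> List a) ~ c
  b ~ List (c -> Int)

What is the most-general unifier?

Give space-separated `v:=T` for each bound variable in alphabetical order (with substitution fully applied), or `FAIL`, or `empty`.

Answer: FAIL

Derivation:
step 1: unify d ~ List List c  [subst: {-} | 2 pending]
  bind d := List List c
step 2: unify (List List List c -> List a) ~ c  [subst: {d:=List List c} | 1 pending]
  occurs-check fail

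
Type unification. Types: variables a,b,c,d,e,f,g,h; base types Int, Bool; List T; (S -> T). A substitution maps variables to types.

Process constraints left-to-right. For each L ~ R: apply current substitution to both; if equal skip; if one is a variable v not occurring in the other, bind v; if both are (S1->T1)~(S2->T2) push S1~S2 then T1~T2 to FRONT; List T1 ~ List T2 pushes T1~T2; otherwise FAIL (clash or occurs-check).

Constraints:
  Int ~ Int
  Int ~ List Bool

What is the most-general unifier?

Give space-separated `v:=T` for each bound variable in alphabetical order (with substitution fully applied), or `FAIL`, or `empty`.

step 1: unify Int ~ Int  [subst: {-} | 1 pending]
  -> identical, skip
step 2: unify Int ~ List Bool  [subst: {-} | 0 pending]
  clash: Int vs List Bool

Answer: FAIL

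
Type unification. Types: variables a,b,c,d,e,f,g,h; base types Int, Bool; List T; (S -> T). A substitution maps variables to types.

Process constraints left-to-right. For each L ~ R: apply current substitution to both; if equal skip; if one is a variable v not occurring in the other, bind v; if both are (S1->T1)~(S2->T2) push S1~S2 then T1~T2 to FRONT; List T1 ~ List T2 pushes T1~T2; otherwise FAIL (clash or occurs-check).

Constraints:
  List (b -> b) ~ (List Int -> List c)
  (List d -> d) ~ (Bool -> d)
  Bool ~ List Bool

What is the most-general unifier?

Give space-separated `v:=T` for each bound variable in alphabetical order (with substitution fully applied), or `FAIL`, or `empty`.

Answer: FAIL

Derivation:
step 1: unify List (b -> b) ~ (List Int -> List c)  [subst: {-} | 2 pending]
  clash: List (b -> b) vs (List Int -> List c)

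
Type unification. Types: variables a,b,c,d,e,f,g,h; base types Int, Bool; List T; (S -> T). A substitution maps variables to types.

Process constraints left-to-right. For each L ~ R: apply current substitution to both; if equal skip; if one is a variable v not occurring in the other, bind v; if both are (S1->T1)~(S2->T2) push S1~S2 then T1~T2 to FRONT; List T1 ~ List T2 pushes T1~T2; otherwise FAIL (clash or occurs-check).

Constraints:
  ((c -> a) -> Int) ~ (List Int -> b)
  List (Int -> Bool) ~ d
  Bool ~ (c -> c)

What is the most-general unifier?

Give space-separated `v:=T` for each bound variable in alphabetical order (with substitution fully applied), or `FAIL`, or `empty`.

Answer: FAIL

Derivation:
step 1: unify ((c -> a) -> Int) ~ (List Int -> b)  [subst: {-} | 2 pending]
  -> decompose arrow: push (c -> a)~List Int, Int~b
step 2: unify (c -> a) ~ List Int  [subst: {-} | 3 pending]
  clash: (c -> a) vs List Int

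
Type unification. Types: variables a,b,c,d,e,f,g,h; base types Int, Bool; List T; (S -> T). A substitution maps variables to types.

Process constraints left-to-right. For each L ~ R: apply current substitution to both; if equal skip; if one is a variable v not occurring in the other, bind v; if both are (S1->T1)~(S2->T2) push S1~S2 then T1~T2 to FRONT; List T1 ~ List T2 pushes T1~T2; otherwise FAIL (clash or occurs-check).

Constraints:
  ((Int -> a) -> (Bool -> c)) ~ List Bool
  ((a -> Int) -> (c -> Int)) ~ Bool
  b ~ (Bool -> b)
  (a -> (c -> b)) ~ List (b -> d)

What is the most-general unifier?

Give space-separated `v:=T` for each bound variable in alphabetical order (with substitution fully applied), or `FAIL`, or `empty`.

Answer: FAIL

Derivation:
step 1: unify ((Int -> a) -> (Bool -> c)) ~ List Bool  [subst: {-} | 3 pending]
  clash: ((Int -> a) -> (Bool -> c)) vs List Bool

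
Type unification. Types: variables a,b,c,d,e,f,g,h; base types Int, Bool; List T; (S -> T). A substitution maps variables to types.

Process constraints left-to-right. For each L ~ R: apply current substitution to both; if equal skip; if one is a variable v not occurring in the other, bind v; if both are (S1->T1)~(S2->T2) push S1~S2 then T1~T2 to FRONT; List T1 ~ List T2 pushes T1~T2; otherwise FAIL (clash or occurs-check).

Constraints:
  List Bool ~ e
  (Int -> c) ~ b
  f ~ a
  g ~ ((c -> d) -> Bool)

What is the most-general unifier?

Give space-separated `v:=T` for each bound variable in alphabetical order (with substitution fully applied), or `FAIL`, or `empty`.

step 1: unify List Bool ~ e  [subst: {-} | 3 pending]
  bind e := List Bool
step 2: unify (Int -> c) ~ b  [subst: {e:=List Bool} | 2 pending]
  bind b := (Int -> c)
step 3: unify f ~ a  [subst: {e:=List Bool, b:=(Int -> c)} | 1 pending]
  bind f := a
step 4: unify g ~ ((c -> d) -> Bool)  [subst: {e:=List Bool, b:=(Int -> c), f:=a} | 0 pending]
  bind g := ((c -> d) -> Bool)

Answer: b:=(Int -> c) e:=List Bool f:=a g:=((c -> d) -> Bool)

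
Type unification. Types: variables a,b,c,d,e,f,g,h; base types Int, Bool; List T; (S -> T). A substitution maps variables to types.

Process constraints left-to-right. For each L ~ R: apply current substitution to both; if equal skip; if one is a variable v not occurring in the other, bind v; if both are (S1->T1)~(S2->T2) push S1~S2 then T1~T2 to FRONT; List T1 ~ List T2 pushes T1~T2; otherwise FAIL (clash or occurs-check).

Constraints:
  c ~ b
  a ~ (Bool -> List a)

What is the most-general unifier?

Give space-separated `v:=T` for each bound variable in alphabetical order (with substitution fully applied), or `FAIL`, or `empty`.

Answer: FAIL

Derivation:
step 1: unify c ~ b  [subst: {-} | 1 pending]
  bind c := b
step 2: unify a ~ (Bool -> List a)  [subst: {c:=b} | 0 pending]
  occurs-check fail: a in (Bool -> List a)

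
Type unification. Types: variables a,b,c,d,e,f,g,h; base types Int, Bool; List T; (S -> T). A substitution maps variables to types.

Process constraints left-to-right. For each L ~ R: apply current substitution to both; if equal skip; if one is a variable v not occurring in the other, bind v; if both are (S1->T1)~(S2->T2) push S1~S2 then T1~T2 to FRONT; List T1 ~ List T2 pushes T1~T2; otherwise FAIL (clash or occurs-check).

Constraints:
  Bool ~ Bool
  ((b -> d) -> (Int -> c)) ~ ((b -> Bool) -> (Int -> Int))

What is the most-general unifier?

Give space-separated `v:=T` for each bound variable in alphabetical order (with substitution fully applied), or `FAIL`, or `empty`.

step 1: unify Bool ~ Bool  [subst: {-} | 1 pending]
  -> identical, skip
step 2: unify ((b -> d) -> (Int -> c)) ~ ((b -> Bool) -> (Int -> Int))  [subst: {-} | 0 pending]
  -> decompose arrow: push (b -> d)~(b -> Bool), (Int -> c)~(Int -> Int)
step 3: unify (b -> d) ~ (b -> Bool)  [subst: {-} | 1 pending]
  -> decompose arrow: push b~b, d~Bool
step 4: unify b ~ b  [subst: {-} | 2 pending]
  -> identical, skip
step 5: unify d ~ Bool  [subst: {-} | 1 pending]
  bind d := Bool
step 6: unify (Int -> c) ~ (Int -> Int)  [subst: {d:=Bool} | 0 pending]
  -> decompose arrow: push Int~Int, c~Int
step 7: unify Int ~ Int  [subst: {d:=Bool} | 1 pending]
  -> identical, skip
step 8: unify c ~ Int  [subst: {d:=Bool} | 0 pending]
  bind c := Int

Answer: c:=Int d:=Bool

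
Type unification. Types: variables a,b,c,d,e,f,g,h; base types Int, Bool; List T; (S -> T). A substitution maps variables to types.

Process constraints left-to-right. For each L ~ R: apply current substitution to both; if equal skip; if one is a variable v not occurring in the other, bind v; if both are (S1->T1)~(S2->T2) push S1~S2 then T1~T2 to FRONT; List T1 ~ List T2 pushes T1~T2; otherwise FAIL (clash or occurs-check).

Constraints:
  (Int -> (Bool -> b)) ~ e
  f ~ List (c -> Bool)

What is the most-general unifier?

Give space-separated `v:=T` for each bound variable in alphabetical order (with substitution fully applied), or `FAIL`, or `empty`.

Answer: e:=(Int -> (Bool -> b)) f:=List (c -> Bool)

Derivation:
step 1: unify (Int -> (Bool -> b)) ~ e  [subst: {-} | 1 pending]
  bind e := (Int -> (Bool -> b))
step 2: unify f ~ List (c -> Bool)  [subst: {e:=(Int -> (Bool -> b))} | 0 pending]
  bind f := List (c -> Bool)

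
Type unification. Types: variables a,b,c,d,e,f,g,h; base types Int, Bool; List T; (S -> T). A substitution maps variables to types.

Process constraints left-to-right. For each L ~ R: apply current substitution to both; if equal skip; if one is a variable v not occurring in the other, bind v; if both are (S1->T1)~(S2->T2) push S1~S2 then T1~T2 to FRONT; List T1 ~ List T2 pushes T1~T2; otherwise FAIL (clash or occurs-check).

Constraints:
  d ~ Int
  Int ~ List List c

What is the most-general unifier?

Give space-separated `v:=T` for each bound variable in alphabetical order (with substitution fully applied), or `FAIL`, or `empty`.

Answer: FAIL

Derivation:
step 1: unify d ~ Int  [subst: {-} | 1 pending]
  bind d := Int
step 2: unify Int ~ List List c  [subst: {d:=Int} | 0 pending]
  clash: Int vs List List c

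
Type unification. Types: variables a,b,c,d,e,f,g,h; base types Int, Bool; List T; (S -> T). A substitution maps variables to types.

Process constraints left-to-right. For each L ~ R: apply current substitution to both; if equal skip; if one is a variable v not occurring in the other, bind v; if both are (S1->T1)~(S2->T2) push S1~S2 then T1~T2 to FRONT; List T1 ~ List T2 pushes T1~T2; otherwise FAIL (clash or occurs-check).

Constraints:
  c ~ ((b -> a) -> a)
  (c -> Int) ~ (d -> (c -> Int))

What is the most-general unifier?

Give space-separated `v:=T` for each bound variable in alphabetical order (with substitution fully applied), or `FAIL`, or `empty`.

step 1: unify c ~ ((b -> a) -> a)  [subst: {-} | 1 pending]
  bind c := ((b -> a) -> a)
step 2: unify (((b -> a) -> a) -> Int) ~ (d -> (((b -> a) -> a) -> Int))  [subst: {c:=((b -> a) -> a)} | 0 pending]
  -> decompose arrow: push ((b -> a) -> a)~d, Int~(((b -> a) -> a) -> Int)
step 3: unify ((b -> a) -> a) ~ d  [subst: {c:=((b -> a) -> a)} | 1 pending]
  bind d := ((b -> a) -> a)
step 4: unify Int ~ (((b -> a) -> a) -> Int)  [subst: {c:=((b -> a) -> a), d:=((b -> a) -> a)} | 0 pending]
  clash: Int vs (((b -> a) -> a) -> Int)

Answer: FAIL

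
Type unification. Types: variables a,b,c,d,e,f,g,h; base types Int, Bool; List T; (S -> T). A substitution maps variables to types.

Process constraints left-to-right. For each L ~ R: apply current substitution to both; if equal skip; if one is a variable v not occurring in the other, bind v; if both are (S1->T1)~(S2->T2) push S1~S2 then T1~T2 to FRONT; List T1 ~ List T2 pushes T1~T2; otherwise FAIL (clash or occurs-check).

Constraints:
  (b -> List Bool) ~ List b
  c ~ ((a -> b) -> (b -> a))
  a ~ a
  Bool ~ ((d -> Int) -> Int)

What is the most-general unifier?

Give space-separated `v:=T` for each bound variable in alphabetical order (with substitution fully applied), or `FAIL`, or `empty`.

Answer: FAIL

Derivation:
step 1: unify (b -> List Bool) ~ List b  [subst: {-} | 3 pending]
  clash: (b -> List Bool) vs List b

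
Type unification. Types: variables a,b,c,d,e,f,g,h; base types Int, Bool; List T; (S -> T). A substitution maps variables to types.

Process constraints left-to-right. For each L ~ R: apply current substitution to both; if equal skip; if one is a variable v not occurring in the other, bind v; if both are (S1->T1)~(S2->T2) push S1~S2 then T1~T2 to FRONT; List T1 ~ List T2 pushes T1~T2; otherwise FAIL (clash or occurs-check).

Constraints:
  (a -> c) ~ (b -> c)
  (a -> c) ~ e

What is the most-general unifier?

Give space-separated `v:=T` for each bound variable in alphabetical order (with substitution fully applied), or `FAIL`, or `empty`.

Answer: a:=b e:=(b -> c)

Derivation:
step 1: unify (a -> c) ~ (b -> c)  [subst: {-} | 1 pending]
  -> decompose arrow: push a~b, c~c
step 2: unify a ~ b  [subst: {-} | 2 pending]
  bind a := b
step 3: unify c ~ c  [subst: {a:=b} | 1 pending]
  -> identical, skip
step 4: unify (b -> c) ~ e  [subst: {a:=b} | 0 pending]
  bind e := (b -> c)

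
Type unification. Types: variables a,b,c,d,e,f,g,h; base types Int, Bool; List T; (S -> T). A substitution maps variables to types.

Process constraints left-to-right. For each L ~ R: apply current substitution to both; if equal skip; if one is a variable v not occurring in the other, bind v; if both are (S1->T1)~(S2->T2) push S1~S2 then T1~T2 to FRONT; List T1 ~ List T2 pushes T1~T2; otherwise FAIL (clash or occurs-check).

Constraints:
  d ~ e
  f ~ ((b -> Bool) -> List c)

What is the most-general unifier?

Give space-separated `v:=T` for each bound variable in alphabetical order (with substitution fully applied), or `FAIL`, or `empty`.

Answer: d:=e f:=((b -> Bool) -> List c)

Derivation:
step 1: unify d ~ e  [subst: {-} | 1 pending]
  bind d := e
step 2: unify f ~ ((b -> Bool) -> List c)  [subst: {d:=e} | 0 pending]
  bind f := ((b -> Bool) -> List c)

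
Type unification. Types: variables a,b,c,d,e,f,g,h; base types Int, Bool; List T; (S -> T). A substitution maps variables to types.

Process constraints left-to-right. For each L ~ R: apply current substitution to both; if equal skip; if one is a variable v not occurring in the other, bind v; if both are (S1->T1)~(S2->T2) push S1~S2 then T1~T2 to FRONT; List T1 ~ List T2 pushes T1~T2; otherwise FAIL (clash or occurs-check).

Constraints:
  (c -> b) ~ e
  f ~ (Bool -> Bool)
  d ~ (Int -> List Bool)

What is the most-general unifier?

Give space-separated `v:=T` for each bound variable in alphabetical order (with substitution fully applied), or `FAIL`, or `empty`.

step 1: unify (c -> b) ~ e  [subst: {-} | 2 pending]
  bind e := (c -> b)
step 2: unify f ~ (Bool -> Bool)  [subst: {e:=(c -> b)} | 1 pending]
  bind f := (Bool -> Bool)
step 3: unify d ~ (Int -> List Bool)  [subst: {e:=(c -> b), f:=(Bool -> Bool)} | 0 pending]
  bind d := (Int -> List Bool)

Answer: d:=(Int -> List Bool) e:=(c -> b) f:=(Bool -> Bool)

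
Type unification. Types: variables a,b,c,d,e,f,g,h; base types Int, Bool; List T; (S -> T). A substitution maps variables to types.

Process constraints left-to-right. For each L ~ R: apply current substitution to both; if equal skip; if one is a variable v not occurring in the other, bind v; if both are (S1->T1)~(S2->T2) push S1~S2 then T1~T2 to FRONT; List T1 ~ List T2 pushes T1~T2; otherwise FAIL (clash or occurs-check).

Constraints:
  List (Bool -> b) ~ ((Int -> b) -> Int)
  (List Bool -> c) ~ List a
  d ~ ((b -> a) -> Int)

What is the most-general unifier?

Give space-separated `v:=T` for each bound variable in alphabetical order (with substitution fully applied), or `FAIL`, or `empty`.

step 1: unify List (Bool -> b) ~ ((Int -> b) -> Int)  [subst: {-} | 2 pending]
  clash: List (Bool -> b) vs ((Int -> b) -> Int)

Answer: FAIL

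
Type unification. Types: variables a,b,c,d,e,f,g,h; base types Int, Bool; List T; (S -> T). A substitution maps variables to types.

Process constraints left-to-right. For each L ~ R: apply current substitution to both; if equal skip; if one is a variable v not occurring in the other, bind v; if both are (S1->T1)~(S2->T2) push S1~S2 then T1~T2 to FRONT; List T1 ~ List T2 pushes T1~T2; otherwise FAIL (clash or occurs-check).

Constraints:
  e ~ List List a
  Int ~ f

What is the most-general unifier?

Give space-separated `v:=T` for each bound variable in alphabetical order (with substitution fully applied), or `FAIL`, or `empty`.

step 1: unify e ~ List List a  [subst: {-} | 1 pending]
  bind e := List List a
step 2: unify Int ~ f  [subst: {e:=List List a} | 0 pending]
  bind f := Int

Answer: e:=List List a f:=Int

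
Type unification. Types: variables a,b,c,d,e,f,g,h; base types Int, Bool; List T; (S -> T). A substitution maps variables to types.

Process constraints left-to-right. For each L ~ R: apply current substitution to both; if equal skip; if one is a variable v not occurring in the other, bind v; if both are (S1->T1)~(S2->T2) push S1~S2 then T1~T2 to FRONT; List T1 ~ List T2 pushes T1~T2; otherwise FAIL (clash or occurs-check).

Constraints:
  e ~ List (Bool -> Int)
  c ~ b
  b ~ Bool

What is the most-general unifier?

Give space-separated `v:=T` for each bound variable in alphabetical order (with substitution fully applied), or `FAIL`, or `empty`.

Answer: b:=Bool c:=Bool e:=List (Bool -> Int)

Derivation:
step 1: unify e ~ List (Bool -> Int)  [subst: {-} | 2 pending]
  bind e := List (Bool -> Int)
step 2: unify c ~ b  [subst: {e:=List (Bool -> Int)} | 1 pending]
  bind c := b
step 3: unify b ~ Bool  [subst: {e:=List (Bool -> Int), c:=b} | 0 pending]
  bind b := Bool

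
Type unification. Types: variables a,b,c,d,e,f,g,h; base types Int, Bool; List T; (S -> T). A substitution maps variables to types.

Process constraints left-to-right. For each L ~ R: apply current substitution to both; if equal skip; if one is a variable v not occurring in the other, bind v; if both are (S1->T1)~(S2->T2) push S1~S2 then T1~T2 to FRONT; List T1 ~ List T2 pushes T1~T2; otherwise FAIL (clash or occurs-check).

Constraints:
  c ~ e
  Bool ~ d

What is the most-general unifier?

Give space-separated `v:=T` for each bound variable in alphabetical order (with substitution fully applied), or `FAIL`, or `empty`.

step 1: unify c ~ e  [subst: {-} | 1 pending]
  bind c := e
step 2: unify Bool ~ d  [subst: {c:=e} | 0 pending]
  bind d := Bool

Answer: c:=e d:=Bool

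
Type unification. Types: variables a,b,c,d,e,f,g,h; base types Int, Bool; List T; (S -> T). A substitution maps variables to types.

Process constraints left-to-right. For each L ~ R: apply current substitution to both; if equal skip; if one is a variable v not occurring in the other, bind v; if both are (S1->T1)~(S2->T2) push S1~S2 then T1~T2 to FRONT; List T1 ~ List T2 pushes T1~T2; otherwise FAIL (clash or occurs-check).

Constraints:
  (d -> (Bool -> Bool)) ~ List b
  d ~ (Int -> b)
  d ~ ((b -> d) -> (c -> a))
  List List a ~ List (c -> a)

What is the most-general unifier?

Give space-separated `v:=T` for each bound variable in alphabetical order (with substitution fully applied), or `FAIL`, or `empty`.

Answer: FAIL

Derivation:
step 1: unify (d -> (Bool -> Bool)) ~ List b  [subst: {-} | 3 pending]
  clash: (d -> (Bool -> Bool)) vs List b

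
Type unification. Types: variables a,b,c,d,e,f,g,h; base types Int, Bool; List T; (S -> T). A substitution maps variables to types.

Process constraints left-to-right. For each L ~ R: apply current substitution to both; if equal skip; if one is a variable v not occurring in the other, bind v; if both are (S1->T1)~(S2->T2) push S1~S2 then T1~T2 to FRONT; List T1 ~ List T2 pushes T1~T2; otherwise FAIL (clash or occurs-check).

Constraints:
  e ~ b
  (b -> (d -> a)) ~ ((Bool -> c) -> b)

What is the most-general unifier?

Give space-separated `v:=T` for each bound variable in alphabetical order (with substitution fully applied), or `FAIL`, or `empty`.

step 1: unify e ~ b  [subst: {-} | 1 pending]
  bind e := b
step 2: unify (b -> (d -> a)) ~ ((Bool -> c) -> b)  [subst: {e:=b} | 0 pending]
  -> decompose arrow: push b~(Bool -> c), (d -> a)~b
step 3: unify b ~ (Bool -> c)  [subst: {e:=b} | 1 pending]
  bind b := (Bool -> c)
step 4: unify (d -> a) ~ (Bool -> c)  [subst: {e:=b, b:=(Bool -> c)} | 0 pending]
  -> decompose arrow: push d~Bool, a~c
step 5: unify d ~ Bool  [subst: {e:=b, b:=(Bool -> c)} | 1 pending]
  bind d := Bool
step 6: unify a ~ c  [subst: {e:=b, b:=(Bool -> c), d:=Bool} | 0 pending]
  bind a := c

Answer: a:=c b:=(Bool -> c) d:=Bool e:=(Bool -> c)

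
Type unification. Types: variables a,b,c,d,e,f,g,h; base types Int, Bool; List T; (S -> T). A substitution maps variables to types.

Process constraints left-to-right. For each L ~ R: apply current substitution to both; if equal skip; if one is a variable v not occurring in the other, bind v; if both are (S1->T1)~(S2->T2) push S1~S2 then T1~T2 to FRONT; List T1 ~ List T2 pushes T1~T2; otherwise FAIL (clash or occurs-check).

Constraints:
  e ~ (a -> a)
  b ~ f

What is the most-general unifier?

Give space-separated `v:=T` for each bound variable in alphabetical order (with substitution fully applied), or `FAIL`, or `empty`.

Answer: b:=f e:=(a -> a)

Derivation:
step 1: unify e ~ (a -> a)  [subst: {-} | 1 pending]
  bind e := (a -> a)
step 2: unify b ~ f  [subst: {e:=(a -> a)} | 0 pending]
  bind b := f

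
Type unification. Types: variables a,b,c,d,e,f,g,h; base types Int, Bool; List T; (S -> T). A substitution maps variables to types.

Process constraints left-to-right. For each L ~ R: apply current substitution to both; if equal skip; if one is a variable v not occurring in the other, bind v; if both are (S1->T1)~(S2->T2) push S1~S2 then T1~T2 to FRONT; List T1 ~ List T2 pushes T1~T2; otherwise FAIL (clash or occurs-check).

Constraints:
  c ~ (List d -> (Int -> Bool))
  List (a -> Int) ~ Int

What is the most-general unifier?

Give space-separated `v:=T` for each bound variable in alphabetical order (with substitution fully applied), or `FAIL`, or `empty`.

step 1: unify c ~ (List d -> (Int -> Bool))  [subst: {-} | 1 pending]
  bind c := (List d -> (Int -> Bool))
step 2: unify List (a -> Int) ~ Int  [subst: {c:=(List d -> (Int -> Bool))} | 0 pending]
  clash: List (a -> Int) vs Int

Answer: FAIL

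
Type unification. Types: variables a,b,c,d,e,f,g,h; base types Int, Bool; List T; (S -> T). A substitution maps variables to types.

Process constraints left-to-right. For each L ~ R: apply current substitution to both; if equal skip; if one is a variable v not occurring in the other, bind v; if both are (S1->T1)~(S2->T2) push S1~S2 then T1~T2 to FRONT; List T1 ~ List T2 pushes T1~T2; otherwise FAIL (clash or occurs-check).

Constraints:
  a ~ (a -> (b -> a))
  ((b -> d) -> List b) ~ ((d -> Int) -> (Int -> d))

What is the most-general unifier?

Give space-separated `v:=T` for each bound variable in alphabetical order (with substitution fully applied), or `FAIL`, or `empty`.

step 1: unify a ~ (a -> (b -> a))  [subst: {-} | 1 pending]
  occurs-check fail: a in (a -> (b -> a))

Answer: FAIL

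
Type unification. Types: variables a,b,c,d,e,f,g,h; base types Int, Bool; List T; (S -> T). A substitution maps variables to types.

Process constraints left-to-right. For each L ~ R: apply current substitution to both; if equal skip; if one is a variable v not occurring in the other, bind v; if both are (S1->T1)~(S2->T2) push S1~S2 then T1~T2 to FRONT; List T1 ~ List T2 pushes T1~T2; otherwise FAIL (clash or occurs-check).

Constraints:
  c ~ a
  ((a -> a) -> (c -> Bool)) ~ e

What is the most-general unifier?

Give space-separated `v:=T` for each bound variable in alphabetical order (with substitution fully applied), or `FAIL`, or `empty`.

Answer: c:=a e:=((a -> a) -> (a -> Bool))

Derivation:
step 1: unify c ~ a  [subst: {-} | 1 pending]
  bind c := a
step 2: unify ((a -> a) -> (a -> Bool)) ~ e  [subst: {c:=a} | 0 pending]
  bind e := ((a -> a) -> (a -> Bool))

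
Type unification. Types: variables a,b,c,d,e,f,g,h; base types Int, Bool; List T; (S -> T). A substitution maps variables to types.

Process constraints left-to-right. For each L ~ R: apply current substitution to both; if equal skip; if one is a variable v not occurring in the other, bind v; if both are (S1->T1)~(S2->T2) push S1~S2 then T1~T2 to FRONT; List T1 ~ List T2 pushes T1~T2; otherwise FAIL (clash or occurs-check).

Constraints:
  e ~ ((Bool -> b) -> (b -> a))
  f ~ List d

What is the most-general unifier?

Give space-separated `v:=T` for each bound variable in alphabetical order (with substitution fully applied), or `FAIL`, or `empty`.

step 1: unify e ~ ((Bool -> b) -> (b -> a))  [subst: {-} | 1 pending]
  bind e := ((Bool -> b) -> (b -> a))
step 2: unify f ~ List d  [subst: {e:=((Bool -> b) -> (b -> a))} | 0 pending]
  bind f := List d

Answer: e:=((Bool -> b) -> (b -> a)) f:=List d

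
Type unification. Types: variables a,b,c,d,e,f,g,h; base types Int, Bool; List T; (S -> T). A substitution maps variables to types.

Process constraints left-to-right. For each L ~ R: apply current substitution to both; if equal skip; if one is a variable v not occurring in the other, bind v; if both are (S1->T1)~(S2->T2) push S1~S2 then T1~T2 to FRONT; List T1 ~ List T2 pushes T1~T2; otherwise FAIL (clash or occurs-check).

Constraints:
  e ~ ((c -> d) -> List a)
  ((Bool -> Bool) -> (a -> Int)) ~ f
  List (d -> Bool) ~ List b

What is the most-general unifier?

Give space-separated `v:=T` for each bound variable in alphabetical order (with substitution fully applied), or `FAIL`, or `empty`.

Answer: b:=(d -> Bool) e:=((c -> d) -> List a) f:=((Bool -> Bool) -> (a -> Int))

Derivation:
step 1: unify e ~ ((c -> d) -> List a)  [subst: {-} | 2 pending]
  bind e := ((c -> d) -> List a)
step 2: unify ((Bool -> Bool) -> (a -> Int)) ~ f  [subst: {e:=((c -> d) -> List a)} | 1 pending]
  bind f := ((Bool -> Bool) -> (a -> Int))
step 3: unify List (d -> Bool) ~ List b  [subst: {e:=((c -> d) -> List a), f:=((Bool -> Bool) -> (a -> Int))} | 0 pending]
  -> decompose List: push (d -> Bool)~b
step 4: unify (d -> Bool) ~ b  [subst: {e:=((c -> d) -> List a), f:=((Bool -> Bool) -> (a -> Int))} | 0 pending]
  bind b := (d -> Bool)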